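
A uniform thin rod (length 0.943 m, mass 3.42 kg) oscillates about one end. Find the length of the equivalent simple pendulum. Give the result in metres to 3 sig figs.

0.629 m

The equivalent simple-pendulum length is L_eq = I/(md), where I is about the pivot and d = 0.4715 m.
I_cm = (1/12)mL² = 0.2534 kg·m², so I = I_cm + md² = 0.2534 + 0.7603 = 1.014 kg·m².
L_eq = 1.014/(3.42 × 0.4715) = 0.629 m.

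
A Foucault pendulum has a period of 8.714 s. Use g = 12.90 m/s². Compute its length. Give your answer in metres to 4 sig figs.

From T = 2π√(L/g), L = gT²/(4π²) = 12.90 × 8.7140²/(4π²) = 24.81 m.

24.81 m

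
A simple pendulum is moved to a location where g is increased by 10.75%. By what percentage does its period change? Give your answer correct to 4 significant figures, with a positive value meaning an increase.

T ∝ 1/√g, so T'/T = 1/√(1.1075) = 0.95023.
Percentage change in T = (0.95023 − 1) × 100% = -4.977%.

-4.977%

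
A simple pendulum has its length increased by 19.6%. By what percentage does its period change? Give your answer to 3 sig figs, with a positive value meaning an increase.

9.36%

T ∝ √L, so T'/T = √(1.196) = 1.094.
Percentage change in T = (1.094 − 1) × 100% = 9.36%.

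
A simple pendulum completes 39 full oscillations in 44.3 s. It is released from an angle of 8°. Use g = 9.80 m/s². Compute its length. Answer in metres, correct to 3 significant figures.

T = 44.3/39 = 1.136 s.
From T = 2π√(L/g), L = gT²/(4π²) = 9.80 × 1.136²/(4π²) = 0.320 m.

0.320 m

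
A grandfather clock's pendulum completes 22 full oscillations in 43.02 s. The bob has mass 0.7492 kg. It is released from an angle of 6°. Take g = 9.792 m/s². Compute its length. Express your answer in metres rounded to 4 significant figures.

T = 43.02/22 = 1.9555 s.
From T = 2π√(L/g), L = gT²/(4π²) = 9.792 × 1.9555²/(4π²) = 0.9484 m.

0.9484 m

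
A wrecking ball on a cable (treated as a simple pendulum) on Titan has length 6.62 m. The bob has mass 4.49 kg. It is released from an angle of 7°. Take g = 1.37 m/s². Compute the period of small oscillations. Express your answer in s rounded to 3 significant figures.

13.8 s

T = 2π√(L/g) = 2π√(6.62/1.37) = 2π × 2.198 = 13.8 s.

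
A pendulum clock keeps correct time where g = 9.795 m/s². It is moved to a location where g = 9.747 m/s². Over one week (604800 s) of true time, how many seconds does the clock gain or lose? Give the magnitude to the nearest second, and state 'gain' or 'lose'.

The clock's period scales as T ∝ 1/√g, so T'/T = √(9.795/9.747) = 1.00246.
In 604800 s of true time the clock registers 604800/1.00246 = 603316.3 s, so it loses 1484 s.

lose 1484 s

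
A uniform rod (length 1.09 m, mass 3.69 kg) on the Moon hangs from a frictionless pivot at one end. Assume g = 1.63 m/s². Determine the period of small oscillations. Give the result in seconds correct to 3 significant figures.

For a physical pendulum T = 2π√(I/(mgd)), with d = 0.5450 m from pivot to centre of mass.
I_cm = mL²/12 = 3.69 × 1.09²/12 = 0.3653 kg·m²; I = I_cm + md² = 0.3653 + 3.69 × 0.5450² = 1.461 kg·m².
T = 2π√(1.461/(3.69 × 1.63 × 0.5450)) = 4.20 s.

4.20 s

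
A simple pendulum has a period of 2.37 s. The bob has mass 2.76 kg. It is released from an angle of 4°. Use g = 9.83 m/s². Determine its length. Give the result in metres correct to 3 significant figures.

1.40 m

From T = 2π√(L/g), L = gT²/(4π²) = 9.83 × 2.370²/(4π²) = 1.40 m.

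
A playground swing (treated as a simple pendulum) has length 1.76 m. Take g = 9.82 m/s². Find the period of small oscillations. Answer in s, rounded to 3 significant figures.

2.66 s

T = 2π√(L/g) = 2π√(1.76/9.82) = 2π × 0.4234 = 2.66 s.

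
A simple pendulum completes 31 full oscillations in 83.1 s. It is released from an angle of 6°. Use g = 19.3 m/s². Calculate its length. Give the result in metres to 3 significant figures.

T = 83.1/31 = 2.681 s.
From T = 2π√(L/g), L = gT²/(4π²) = 19.3 × 2.681²/(4π²) = 3.51 m.

3.51 m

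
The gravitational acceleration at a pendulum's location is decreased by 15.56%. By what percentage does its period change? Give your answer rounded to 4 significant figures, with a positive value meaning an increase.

T ∝ 1/√g, so T'/T = 1/√(0.84440) = 1.0882.
Percentage change in T = (1.0882 − 1) × 100% = 8.824%.

8.824%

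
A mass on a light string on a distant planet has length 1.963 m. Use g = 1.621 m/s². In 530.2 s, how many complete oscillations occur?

76

T = 2π√(L/g) = 2π√(1.963/1.621) = 6.9143 s.
Number of complete oscillations = ⌊530.2/6.9143⌋ = ⌊76.682⌋ = 76.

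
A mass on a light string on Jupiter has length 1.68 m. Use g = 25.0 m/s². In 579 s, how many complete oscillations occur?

355

T = 2π√(L/g) = 2π√(1.68/25.0) = 1.629 s.
Number of complete oscillations = ⌊579/1.629⌋ = ⌊355.5⌋ = 355.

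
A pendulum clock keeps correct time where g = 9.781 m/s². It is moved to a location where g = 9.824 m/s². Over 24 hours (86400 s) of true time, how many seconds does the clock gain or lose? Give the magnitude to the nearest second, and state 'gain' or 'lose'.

gain 190 s

The clock's period scales as T ∝ 1/√g, so T'/T = √(9.781/9.824) = 0.997809.
In 86400 s of true time the clock registers 86400/0.997809 = 86589.7 s, so it gains 190 s.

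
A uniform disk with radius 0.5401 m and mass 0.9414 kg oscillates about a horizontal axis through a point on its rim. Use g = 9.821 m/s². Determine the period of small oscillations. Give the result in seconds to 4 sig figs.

I_cm = ½mr² = 0.13731 kg·m². The pivot is at distance d = 0.5401 m from the centre of mass.
By the parallel-axis theorem, I = I_cm + md² = 0.13731 + 0.27461 = 0.41192 kg·m².
T = 2π√(I/(mgd)) = 2π√(0.41192/(0.9414 × 9.821 × 0.5401)) = 1.805 s.

1.805 s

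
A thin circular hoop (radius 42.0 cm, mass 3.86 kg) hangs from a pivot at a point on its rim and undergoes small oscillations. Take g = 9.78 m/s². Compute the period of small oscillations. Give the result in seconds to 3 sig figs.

I_cm = mr² = 0.6809 kg·m². The pivot is at distance d = 0.420 m from the centre of mass.
By the parallel-axis theorem, I = I_cm + md² = 0.6809 + 0.6809 = 1.362 kg·m².
T = 2π√(I/(mgd)) = 2π√(1.362/(3.86 × 9.78 × 0.420)) = 1.84 s.

1.84 s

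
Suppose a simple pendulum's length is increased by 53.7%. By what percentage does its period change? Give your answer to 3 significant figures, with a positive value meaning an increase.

24.0%

T ∝ √L, so T'/T = √(1.537) = 1.240.
Percentage change in T = (1.240 − 1) × 100% = 24.0%.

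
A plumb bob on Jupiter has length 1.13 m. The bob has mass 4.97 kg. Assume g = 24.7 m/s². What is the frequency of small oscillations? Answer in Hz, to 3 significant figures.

0.744 Hz

T = 2π√(L/g) = 2π√(1.13/24.7) = 1.344 s, so f = 1/T = 0.744 Hz.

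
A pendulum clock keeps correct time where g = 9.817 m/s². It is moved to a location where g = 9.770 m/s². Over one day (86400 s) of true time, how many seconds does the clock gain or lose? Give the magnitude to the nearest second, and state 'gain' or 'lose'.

The clock's period scales as T ∝ 1/√g, so T'/T = √(9.817/9.770) = 1.00240.
In 86400 s of true time the clock registers 86400/1.00240 = 86192.9 s, so it loses 207 s.

lose 207 s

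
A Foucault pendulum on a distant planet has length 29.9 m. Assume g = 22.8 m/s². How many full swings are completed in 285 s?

T = 2π√(L/g) = 2π√(29.9/22.8) = 7.195 s.
Number of complete oscillations = ⌊285/7.195⌋ = ⌊39.61⌋ = 39.

39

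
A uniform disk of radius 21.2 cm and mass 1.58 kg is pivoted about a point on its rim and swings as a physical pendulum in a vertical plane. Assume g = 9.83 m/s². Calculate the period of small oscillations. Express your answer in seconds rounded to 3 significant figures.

I_cm = ½mr² = 0.03551 kg·m². The pivot is at distance d = 0.212 m from the centre of mass.
By the parallel-axis theorem, I = I_cm + md² = 0.03551 + 0.07101 = 0.1065 kg·m².
T = 2π√(I/(mgd)) = 2π√(0.1065/(1.58 × 9.83 × 0.212)) = 1.13 s.

1.13 s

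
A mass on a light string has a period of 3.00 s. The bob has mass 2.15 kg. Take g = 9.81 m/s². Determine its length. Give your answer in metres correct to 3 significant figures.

2.24 m

From T = 2π√(L/g), L = gT²/(4π²) = 9.81 × 3.000²/(4π²) = 2.24 m.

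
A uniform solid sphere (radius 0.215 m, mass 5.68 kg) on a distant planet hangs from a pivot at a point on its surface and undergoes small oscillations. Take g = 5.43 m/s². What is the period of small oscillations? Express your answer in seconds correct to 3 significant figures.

I_cm = (2/5)mr² = 0.1050 kg·m². The pivot is at distance d = 0.215 m from the centre of mass.
By the parallel-axis theorem, I = I_cm + md² = 0.1050 + 0.2626 = 0.3676 kg·m².
T = 2π√(I/(mgd)) = 2π√(0.3676/(5.68 × 5.43 × 0.215)) = 1.48 s.

1.48 s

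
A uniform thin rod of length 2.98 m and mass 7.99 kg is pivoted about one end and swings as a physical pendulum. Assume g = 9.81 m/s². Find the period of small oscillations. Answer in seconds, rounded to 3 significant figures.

2.83 s

For a physical pendulum T = 2π√(I/(mgd)), with d = 1.490 m from pivot to centre of mass.
I_cm = mL²/12 = 7.99 × 2.98²/12 = 5.913 kg·m²; I = I_cm + md² = 5.913 + 7.99 × 1.490² = 23.65 kg·m².
T = 2π√(23.65/(7.99 × 9.81 × 1.490)) = 2.83 s.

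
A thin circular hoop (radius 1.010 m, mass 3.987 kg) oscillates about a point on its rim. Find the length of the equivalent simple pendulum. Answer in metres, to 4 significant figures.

The equivalent simple-pendulum length is L_eq = I/(md), where I is about the pivot and d = 1.0100 m.
I_cm = mR² = 4.0671 kg·m², so I = I_cm + md² = 4.0671 + 4.0671 = 8.1343 kg·m².
L_eq = 8.1343/(3.987 × 1.0100) = 2.020 m.

2.020 m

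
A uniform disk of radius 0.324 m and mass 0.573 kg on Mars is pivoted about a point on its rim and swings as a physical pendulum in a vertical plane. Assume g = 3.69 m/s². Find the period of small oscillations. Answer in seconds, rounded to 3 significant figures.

I_cm = ½mr² = 0.03008 kg·m². The pivot is at distance d = 0.324 m from the centre of mass.
By the parallel-axis theorem, I = I_cm + md² = 0.03008 + 0.06015 = 0.09023 kg·m².
T = 2π√(I/(mgd)) = 2π√(0.09023/(0.573 × 3.69 × 0.324)) = 2.28 s.

2.28 s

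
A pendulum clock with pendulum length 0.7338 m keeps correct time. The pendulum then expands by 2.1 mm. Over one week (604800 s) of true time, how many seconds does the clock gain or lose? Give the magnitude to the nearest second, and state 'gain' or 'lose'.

T ∝ √L, so T'/T = √(0.73590/0.7338) = 1.00143.
In 604800 s of true time the clock registers 604800/1.00143 = 603936.4 s, so it loses 864 s.

lose 864 s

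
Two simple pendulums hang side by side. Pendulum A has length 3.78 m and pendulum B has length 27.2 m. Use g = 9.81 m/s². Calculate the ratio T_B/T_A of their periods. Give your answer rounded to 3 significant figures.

T ∝ √L, so T_B/T_A = √(L_B/L_A) = √(27.2/3.78) = 2.68.

2.68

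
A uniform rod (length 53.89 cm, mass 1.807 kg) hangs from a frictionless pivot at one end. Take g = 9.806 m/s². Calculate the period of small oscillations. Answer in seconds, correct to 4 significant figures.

1.203 s

For a physical pendulum T = 2π√(I/(mgd)), with d = 0.26945 m from pivot to centre of mass.
I_cm = mL²/12 = 1.807 × 0.5389²/12 = 0.043731 kg·m²; I = I_cm + md² = 0.043731 + 1.807 × 0.26945² = 0.17493 kg·m².
T = 2π√(0.17493/(1.807 × 9.806 × 0.26945)) = 1.203 s.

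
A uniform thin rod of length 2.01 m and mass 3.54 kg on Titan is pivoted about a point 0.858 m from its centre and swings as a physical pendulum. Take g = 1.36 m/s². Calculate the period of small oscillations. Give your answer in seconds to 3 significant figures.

For a physical pendulum T = 2π√(I/(mgd)), with d = 0.8580 m from pivot to centre of mass.
I_cm = mL²/12 = 3.54 × 2.01²/12 = 1.192 kg·m²; I = I_cm + md² = 1.192 + 3.54 × 0.8580² = 3.798 kg·m².
T = 2π√(3.798/(3.54 × 1.36 × 0.8580)) = 6.02 s.

6.02 s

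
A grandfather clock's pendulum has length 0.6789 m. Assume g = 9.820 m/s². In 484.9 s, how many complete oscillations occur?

T = 2π√(L/g) = 2π√(0.6789/9.820) = 1.6521 s.
Number of complete oscillations = ⌊484.9/1.6521⌋ = ⌊293.51⌋ = 293.

293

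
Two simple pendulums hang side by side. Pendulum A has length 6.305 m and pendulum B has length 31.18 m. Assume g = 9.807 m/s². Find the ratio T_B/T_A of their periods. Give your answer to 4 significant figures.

T ∝ √L, so T_B/T_A = √(L_B/L_A) = √(31.18/6.305) = 2.224.

2.224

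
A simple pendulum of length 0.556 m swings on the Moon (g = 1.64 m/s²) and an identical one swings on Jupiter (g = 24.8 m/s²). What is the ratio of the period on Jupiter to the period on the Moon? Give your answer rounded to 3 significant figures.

T ∝ 1/√g, so T₂/T₁ = √(g₁/g₂) = √(1.64/24.8) = 0.257.

0.257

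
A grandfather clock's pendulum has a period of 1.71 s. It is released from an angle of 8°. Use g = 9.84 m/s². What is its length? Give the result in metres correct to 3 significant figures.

From T = 2π√(L/g), L = gT²/(4π²) = 9.84 × 1.710²/(4π²) = 0.729 m.

0.729 m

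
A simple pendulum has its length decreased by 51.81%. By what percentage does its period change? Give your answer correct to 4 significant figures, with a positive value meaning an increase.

T ∝ √L, so T'/T = √(0.48190) = 0.69419.
Percentage change in T = (0.69419 − 1) × 100% = -30.58%.

-30.58%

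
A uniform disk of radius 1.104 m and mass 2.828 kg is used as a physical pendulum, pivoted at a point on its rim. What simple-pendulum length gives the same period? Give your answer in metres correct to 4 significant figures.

1.656 m

The equivalent simple-pendulum length is L_eq = I/(md), where I is about the pivot and d = 1.1040 m.
I_cm = ½mR² = 1.7234 kg·m², so I = I_cm + md² = 1.7234 + 3.4468 = 5.1702 kg·m².
L_eq = 5.1702/(2.828 × 1.1040) = 1.656 m.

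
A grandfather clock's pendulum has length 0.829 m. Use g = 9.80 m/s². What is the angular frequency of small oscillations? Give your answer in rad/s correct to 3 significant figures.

3.44 rad/s

ω = √(g/L) = √(9.80/0.829) = 3.44 rad/s.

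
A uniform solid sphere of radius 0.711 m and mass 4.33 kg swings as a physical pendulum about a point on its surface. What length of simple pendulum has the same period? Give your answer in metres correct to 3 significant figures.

The equivalent simple-pendulum length is L_eq = I/(md), where I is about the pivot and d = 0.7110 m.
I_cm = (2/5)mR² = 0.8756 kg·m², so I = I_cm + md² = 0.8756 + 2.189 = 3.064 kg·m².
L_eq = 3.064/(4.33 × 0.7110) = 0.995 m.

0.995 m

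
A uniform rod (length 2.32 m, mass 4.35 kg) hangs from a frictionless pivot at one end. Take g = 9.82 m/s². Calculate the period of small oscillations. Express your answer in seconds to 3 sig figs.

2.49 s

For a physical pendulum T = 2π√(I/(mgd)), with d = 1.160 m from pivot to centre of mass.
I_cm = mL²/12 = 4.35 × 2.32²/12 = 1.951 kg·m²; I = I_cm + md² = 1.951 + 4.35 × 1.160² = 7.804 kg·m².
T = 2π√(7.804/(4.35 × 9.82 × 1.160)) = 2.49 s.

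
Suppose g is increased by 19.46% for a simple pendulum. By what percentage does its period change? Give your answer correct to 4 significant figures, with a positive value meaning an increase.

T ∝ 1/√g, so T'/T = 1/√(1.1946) = 0.91493.
Percentage change in T = (0.91493 − 1) × 100% = -8.507%.

-8.507%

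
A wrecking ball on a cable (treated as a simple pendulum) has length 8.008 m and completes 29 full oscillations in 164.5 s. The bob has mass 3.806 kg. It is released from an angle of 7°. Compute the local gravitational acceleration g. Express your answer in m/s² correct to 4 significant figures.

9.825 m/s²

T = 164.5/29 = 5.6724 s.
From T = 2π√(L/g), g = 4π²L/T² = 4π² × 8.008/5.6724² = 9.825 m/s².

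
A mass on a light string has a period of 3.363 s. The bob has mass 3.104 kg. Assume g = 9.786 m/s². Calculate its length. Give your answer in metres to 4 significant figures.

2.803 m

From T = 2π√(L/g), L = gT²/(4π²) = 9.786 × 3.3630²/(4π²) = 2.803 m.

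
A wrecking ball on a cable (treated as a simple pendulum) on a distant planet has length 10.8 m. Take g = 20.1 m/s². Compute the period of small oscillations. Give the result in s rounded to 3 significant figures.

4.61 s

T = 2π√(L/g) = 2π√(10.8/20.1) = 2π × 0.7330 = 4.61 s.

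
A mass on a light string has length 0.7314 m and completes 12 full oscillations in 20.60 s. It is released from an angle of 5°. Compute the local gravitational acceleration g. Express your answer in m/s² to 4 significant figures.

T = 20.60/12 = 1.7167 s.
From T = 2π√(L/g), g = 4π²L/T² = 4π² × 0.7314/1.7167² = 9.798 m/s².

9.798 m/s²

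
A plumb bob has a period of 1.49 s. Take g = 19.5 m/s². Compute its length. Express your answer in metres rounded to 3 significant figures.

From T = 2π√(L/g), L = gT²/(4π²) = 19.5 × 1.490²/(4π²) = 1.10 m.

1.10 m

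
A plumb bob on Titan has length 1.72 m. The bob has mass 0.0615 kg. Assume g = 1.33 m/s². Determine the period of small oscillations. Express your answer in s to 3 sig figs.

7.15 s

T = 2π√(L/g) = 2π√(1.72/1.33) = 2π × 1.137 = 7.15 s.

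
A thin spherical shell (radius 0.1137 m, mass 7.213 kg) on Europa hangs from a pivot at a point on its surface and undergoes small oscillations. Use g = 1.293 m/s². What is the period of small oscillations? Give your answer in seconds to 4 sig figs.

I_cm = (2/3)mr² = 0.062165 kg·m². The pivot is at distance d = 0.1137 m from the centre of mass.
By the parallel-axis theorem, I = I_cm + md² = 0.062165 + 0.093247 = 0.15541 kg·m².
T = 2π√(I/(mgd)) = 2π√(0.15541/(7.213 × 1.293 × 0.1137)) = 2.405 s.

2.405 s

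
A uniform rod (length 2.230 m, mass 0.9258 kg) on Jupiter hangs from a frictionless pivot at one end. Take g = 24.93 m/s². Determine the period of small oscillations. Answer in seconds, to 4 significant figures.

1.534 s

For a physical pendulum T = 2π√(I/(mgd)), with d = 1.1150 m from pivot to centre of mass.
I_cm = mL²/12 = 0.9258 × 2.230²/12 = 0.38366 kg·m²; I = I_cm + md² = 0.38366 + 0.9258 × 1.1150² = 1.5346 kg·m².
T = 2π√(1.5346/(0.9258 × 24.93 × 1.1150)) = 1.534 s.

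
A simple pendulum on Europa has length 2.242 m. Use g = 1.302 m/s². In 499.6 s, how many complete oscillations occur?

60

T = 2π√(L/g) = 2π√(2.242/1.302) = 8.2450 s.
Number of complete oscillations = ⌊499.6/8.2450⌋ = ⌊60.594⌋ = 60.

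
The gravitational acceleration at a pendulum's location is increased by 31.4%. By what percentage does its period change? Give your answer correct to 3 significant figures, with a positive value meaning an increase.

-12.8%

T ∝ 1/√g, so T'/T = 1/√(1.314) = 0.8724.
Percentage change in T = (0.8724 − 1) × 100% = -12.8%.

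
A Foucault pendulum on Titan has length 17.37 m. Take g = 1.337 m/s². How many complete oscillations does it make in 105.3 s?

4

T = 2π√(L/g) = 2π√(17.37/1.337) = 22.647 s.
Number of complete oscillations = ⌊105.3/22.647⌋ = ⌊4.6496⌋ = 4.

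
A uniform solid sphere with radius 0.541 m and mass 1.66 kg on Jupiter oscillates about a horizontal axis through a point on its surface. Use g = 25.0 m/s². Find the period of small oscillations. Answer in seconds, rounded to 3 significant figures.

I_cm = (2/5)mr² = 0.1943 kg·m². The pivot is at distance d = 0.541 m from the centre of mass.
By the parallel-axis theorem, I = I_cm + md² = 0.1943 + 0.4859 = 0.6802 kg·m².
T = 2π√(I/(mgd)) = 2π√(0.6802/(1.66 × 25.0 × 0.541)) = 1.09 s.

1.09 s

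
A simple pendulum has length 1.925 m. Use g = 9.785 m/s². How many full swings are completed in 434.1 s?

T = 2π√(L/g) = 2π√(1.925/9.785) = 2.7869 s.
Number of complete oscillations = ⌊434.1/2.7869⌋ = ⌊155.77⌋ = 155.

155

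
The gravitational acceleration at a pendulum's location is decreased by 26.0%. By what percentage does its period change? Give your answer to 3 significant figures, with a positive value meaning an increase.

T ∝ 1/√g, so T'/T = 1/√(0.7400) = 1.162.
Percentage change in T = (1.162 − 1) × 100% = 16.2%.

16.2%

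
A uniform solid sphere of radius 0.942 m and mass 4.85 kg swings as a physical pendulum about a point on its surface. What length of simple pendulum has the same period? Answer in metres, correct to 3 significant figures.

The equivalent simple-pendulum length is L_eq = I/(md), where I is about the pivot and d = 0.9420 m.
I_cm = (2/5)mR² = 1.721 kg·m², so I = I_cm + md² = 1.721 + 4.304 = 6.025 kg·m².
L_eq = 6.025/(4.85 × 0.9420) = 1.32 m.

1.32 m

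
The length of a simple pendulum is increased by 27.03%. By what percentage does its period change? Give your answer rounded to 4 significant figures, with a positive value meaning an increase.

12.71%

T ∝ √L, so T'/T = √(1.2703) = 1.1271.
Percentage change in T = (1.1271 − 1) × 100% = 12.71%.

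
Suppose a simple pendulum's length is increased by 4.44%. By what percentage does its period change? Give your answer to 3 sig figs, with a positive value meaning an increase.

T ∝ √L, so T'/T = √(1.044) = 1.022.
Percentage change in T = (1.022 − 1) × 100% = 2.20%.

2.20%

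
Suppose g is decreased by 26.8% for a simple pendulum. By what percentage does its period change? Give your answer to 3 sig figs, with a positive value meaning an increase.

16.9%

T ∝ 1/√g, so T'/T = 1/√(0.7320) = 1.169.
Percentage change in T = (1.169 − 1) × 100% = 16.9%.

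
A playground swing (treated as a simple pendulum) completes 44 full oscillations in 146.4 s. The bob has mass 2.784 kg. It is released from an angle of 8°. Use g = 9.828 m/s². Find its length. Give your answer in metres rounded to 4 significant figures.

T = 146.4/44 = 3.3273 s.
From T = 2π√(L/g), L = gT²/(4π²) = 9.828 × 3.3273²/(4π²) = 2.756 m.

2.756 m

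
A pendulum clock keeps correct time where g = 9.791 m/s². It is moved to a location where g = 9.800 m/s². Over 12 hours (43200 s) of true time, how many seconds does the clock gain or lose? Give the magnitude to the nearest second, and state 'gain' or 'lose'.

gain 20 s

The clock's period scales as T ∝ 1/√g, so T'/T = √(9.791/9.800) = 0.999541.
In 43200 s of true time the clock registers 43200/0.999541 = 43219.9 s, so it gains 20 s.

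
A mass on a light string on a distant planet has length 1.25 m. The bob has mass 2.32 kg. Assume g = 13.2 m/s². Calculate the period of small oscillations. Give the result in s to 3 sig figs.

1.93 s

T = 2π√(L/g) = 2π√(1.25/13.2) = 2π × 0.3077 = 1.93 s.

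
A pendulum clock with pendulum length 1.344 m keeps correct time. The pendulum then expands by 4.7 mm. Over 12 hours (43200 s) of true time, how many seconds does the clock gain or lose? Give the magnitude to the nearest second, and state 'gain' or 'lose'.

lose 75 s

T ∝ √L, so T'/T = √(1.34870/1.344) = 1.00175.
In 43200 s of true time the clock registers 43200/1.00175 = 43124.7 s, so it loses 75 s.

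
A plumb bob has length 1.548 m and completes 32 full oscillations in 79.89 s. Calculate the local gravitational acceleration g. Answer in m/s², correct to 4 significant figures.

9.805 m/s²

T = 79.89/32 = 2.4966 s.
From T = 2π√(L/g), g = 4π²L/T² = 4π² × 1.548/2.4966² = 9.805 m/s².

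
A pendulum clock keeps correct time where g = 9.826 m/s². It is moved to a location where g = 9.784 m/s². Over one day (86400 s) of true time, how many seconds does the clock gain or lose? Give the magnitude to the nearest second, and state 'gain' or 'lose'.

lose 185 s

The clock's period scales as T ∝ 1/√g, so T'/T = √(9.826/9.784) = 1.00214.
In 86400 s of true time the clock registers 86400/1.00214 = 86215.1 s, so it loses 185 s.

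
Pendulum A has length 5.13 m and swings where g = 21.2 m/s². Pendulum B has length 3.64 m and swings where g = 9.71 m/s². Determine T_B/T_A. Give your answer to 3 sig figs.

1.24

T = 2π√(L/g), so T_B/T_A = √((L_B/g_B)/(L_A/g_A)) = √((3.64/9.71)/(5.13/21.2)) = 1.24.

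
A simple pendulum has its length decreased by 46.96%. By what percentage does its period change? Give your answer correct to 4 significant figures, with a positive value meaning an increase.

-27.17%

T ∝ √L, so T'/T = √(0.53040) = 0.72829.
Percentage change in T = (0.72829 − 1) × 100% = -27.17%.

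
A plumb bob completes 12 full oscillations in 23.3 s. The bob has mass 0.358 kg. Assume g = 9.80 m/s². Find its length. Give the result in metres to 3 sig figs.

T = 23.3/12 = 1.942 s.
From T = 2π√(L/g), L = gT²/(4π²) = 9.80 × 1.942²/(4π²) = 0.936 m.

0.936 m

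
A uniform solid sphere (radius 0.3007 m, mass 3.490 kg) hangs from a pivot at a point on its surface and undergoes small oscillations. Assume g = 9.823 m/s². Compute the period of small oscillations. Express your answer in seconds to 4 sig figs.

1.301 s

I_cm = (2/5)mr² = 0.12623 kg·m². The pivot is at distance d = 0.3007 m from the centre of mass.
By the parallel-axis theorem, I = I_cm + md² = 0.12623 + 0.31557 = 0.44179 kg·m².
T = 2π√(I/(mgd)) = 2π√(0.44179/(3.490 × 9.823 × 0.3007)) = 1.301 s.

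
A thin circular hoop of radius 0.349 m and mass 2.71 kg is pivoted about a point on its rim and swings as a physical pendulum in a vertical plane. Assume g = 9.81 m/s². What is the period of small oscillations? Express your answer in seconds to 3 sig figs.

I_cm = mr² = 0.3301 kg·m². The pivot is at distance d = 0.349 m from the centre of mass.
By the parallel-axis theorem, I = I_cm + md² = 0.3301 + 0.3301 = 0.6602 kg·m².
T = 2π√(I/(mgd)) = 2π√(0.6602/(2.71 × 9.81 × 0.349)) = 1.68 s.

1.68 s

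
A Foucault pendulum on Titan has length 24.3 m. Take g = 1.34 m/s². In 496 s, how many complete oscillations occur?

T = 2π√(L/g) = 2π√(24.3/1.34) = 26.76 s.
Number of complete oscillations = ⌊496/26.76⌋ = ⌊18.54⌋ = 18.

18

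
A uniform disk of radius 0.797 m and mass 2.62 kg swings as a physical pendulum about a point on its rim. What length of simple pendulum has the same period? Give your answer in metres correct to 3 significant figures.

The equivalent simple-pendulum length is L_eq = I/(md), where I is about the pivot and d = 0.7970 m.
I_cm = ½mR² = 0.8321 kg·m², so I = I_cm + md² = 0.8321 + 1.664 = 2.496 kg·m².
L_eq = 2.496/(2.62 × 0.7970) = 1.20 m.

1.20 m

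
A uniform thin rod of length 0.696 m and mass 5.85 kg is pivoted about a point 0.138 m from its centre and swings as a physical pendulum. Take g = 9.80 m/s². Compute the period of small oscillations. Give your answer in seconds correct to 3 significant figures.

1.32 s

For a physical pendulum T = 2π√(I/(mgd)), with d = 0.1380 m from pivot to centre of mass.
I_cm = mL²/12 = 5.85 × 0.696²/12 = 0.2362 kg·m²; I = I_cm + md² = 0.2362 + 5.85 × 0.1380² = 0.3476 kg·m².
T = 2π√(0.3476/(5.85 × 9.80 × 0.1380)) = 1.32 s.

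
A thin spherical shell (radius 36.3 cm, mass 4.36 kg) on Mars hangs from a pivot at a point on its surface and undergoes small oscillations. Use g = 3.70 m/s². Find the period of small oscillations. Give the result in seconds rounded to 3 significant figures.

I_cm = (2/3)mr² = 0.3830 kg·m². The pivot is at distance d = 0.363 m from the centre of mass.
By the parallel-axis theorem, I = I_cm + md² = 0.3830 + 0.5745 = 0.9575 kg·m².
T = 2π√(I/(mgd)) = 2π√(0.9575/(4.36 × 3.70 × 0.363)) = 2.54 s.

2.54 s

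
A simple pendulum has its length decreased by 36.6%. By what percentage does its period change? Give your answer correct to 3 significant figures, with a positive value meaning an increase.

-20.4%

T ∝ √L, so T'/T = √(0.6340) = 0.7962.
Percentage change in T = (0.7962 − 1) × 100% = -20.4%.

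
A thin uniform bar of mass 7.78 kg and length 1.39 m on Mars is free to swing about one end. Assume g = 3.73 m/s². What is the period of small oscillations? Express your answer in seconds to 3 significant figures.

For a physical pendulum T = 2π√(I/(mgd)), with d = 0.6950 m from pivot to centre of mass.
I_cm = mL²/12 = 7.78 × 1.39²/12 = 1.253 kg·m²; I = I_cm + md² = 1.253 + 7.78 × 0.6950² = 5.011 kg·m².
T = 2π√(5.011/(7.78 × 3.73 × 0.6950)) = 3.13 s.

3.13 s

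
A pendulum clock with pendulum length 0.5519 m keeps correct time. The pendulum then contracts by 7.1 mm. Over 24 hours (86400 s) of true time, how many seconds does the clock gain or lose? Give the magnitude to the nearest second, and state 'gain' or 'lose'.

gain 561 s

T ∝ √L, so T'/T = √(0.54480/0.5519) = 0.993547.
In 86400 s of true time the clock registers 86400/0.993547 = 86961.2 s, so it gains 561 s.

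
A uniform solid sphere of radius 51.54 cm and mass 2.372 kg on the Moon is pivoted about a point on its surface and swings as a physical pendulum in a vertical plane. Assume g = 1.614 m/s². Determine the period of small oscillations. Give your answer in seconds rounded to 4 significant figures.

I_cm = (2/5)mr² = 0.25204 kg·m². The pivot is at distance d = 0.5154 m from the centre of mass.
By the parallel-axis theorem, I = I_cm + md² = 0.25204 + 0.63009 = 0.88213 kg·m².
T = 2π√(I/(mgd)) = 2π√(0.88213/(2.372 × 1.614 × 0.5154)) = 4.201 s.

4.201 s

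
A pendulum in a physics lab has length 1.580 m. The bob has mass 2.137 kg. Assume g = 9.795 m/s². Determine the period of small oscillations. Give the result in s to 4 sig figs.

2.524 s

T = 2π√(L/g) = 2π√(1.580/9.795) = 2π × 0.40163 = 2.524 s.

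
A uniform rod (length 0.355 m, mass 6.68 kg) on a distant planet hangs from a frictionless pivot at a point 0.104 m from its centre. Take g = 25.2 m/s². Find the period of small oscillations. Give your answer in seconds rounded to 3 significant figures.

For a physical pendulum T = 2π√(I/(mgd)), with d = 0.1040 m from pivot to centre of mass.
I_cm = mL²/12 = 6.68 × 0.355²/12 = 0.07015 kg·m²; I = I_cm + md² = 0.07015 + 6.68 × 0.1040² = 0.1424 kg·m².
T = 2π√(0.1424/(6.68 × 25.2 × 0.1040)) = 0.567 s.

0.567 s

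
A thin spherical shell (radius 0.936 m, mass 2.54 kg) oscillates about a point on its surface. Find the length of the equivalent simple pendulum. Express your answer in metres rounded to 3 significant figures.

1.56 m

The equivalent simple-pendulum length is L_eq = I/(md), where I is about the pivot and d = 0.9360 m.
I_cm = (2/3)mR² = 1.484 kg·m², so I = I_cm + md² = 1.484 + 2.225 = 3.709 kg·m².
L_eq = 3.709/(2.54 × 0.9360) = 1.56 m.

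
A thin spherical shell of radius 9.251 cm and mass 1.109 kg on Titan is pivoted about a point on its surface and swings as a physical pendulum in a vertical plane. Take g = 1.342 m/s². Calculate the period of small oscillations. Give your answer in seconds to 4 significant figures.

I_cm = (2/3)mr² = 0.0063273 kg·m². The pivot is at distance d = 0.09251 m from the centre of mass.
By the parallel-axis theorem, I = I_cm + md² = 0.0063273 + 0.0094909 = 0.015818 kg·m².
T = 2π√(I/(mgd)) = 2π√(0.015818/(1.109 × 1.342 × 0.09251)) = 2.130 s.

2.130 s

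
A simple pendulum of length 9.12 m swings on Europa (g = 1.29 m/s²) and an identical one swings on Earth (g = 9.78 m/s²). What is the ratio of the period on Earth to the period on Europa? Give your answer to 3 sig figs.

T ∝ 1/√g, so T₂/T₁ = √(g₁/g₂) = √(1.29/9.78) = 0.363.

0.363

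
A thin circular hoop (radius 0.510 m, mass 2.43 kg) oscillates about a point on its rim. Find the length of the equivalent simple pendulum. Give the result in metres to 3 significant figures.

1.02 m

The equivalent simple-pendulum length is L_eq = I/(md), where I is about the pivot and d = 0.5100 m.
I_cm = mR² = 0.6320 kg·m², so I = I_cm + md² = 0.6320 + 0.6320 = 1.264 kg·m².
L_eq = 1.264/(2.43 × 0.5100) = 1.02 m.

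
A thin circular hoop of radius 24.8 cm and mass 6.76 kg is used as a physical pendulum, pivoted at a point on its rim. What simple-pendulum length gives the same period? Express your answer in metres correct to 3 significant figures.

The equivalent simple-pendulum length is L_eq = I/(md), where I is about the pivot and d = 0.2480 m.
I_cm = mR² = 0.4158 kg·m², so I = I_cm + md² = 0.4158 + 0.4158 = 0.8315 kg·m².
L_eq = 0.8315/(6.76 × 0.2480) = 0.496 m.

0.496 m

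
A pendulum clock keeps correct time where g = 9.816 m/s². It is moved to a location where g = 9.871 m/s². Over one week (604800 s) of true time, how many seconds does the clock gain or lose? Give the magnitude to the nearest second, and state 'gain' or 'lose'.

gain 1692 s

The clock's period scales as T ∝ 1/√g, so T'/T = √(9.816/9.871) = 0.997210.
In 604800 s of true time the clock registers 604800/0.997210 = 606492.0 s, so it gains 1692 s.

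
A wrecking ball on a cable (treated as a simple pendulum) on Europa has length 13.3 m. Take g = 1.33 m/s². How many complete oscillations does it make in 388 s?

T = 2π√(L/g) = 2π√(13.3/1.33) = 19.87 s.
Number of complete oscillations = ⌊388/19.87⌋ = ⌊19.53⌋ = 19.

19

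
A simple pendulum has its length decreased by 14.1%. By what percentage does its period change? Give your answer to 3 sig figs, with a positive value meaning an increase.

-7.32%

T ∝ √L, so T'/T = √(0.8590) = 0.9268.
Percentage change in T = (0.9268 − 1) × 100% = -7.32%.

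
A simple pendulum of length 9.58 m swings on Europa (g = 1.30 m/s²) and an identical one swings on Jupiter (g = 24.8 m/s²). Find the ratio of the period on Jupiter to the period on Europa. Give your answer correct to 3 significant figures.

0.229

T ∝ 1/√g, so T₂/T₁ = √(g₁/g₂) = √(1.30/24.8) = 0.229.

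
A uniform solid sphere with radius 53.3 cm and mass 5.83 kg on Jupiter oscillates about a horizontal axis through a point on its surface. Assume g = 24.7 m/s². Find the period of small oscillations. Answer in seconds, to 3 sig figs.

1.09 s

I_cm = (2/5)mr² = 0.6625 kg·m². The pivot is at distance d = 0.533 m from the centre of mass.
By the parallel-axis theorem, I = I_cm + md² = 0.6625 + 1.656 = 2.319 kg·m².
T = 2π√(I/(mgd)) = 2π√(2.319/(5.83 × 24.7 × 0.533)) = 1.09 s.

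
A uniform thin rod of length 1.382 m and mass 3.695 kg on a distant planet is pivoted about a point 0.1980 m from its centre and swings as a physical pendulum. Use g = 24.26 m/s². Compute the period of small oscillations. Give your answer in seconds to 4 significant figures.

For a physical pendulum T = 2π√(I/(mgd)), with d = 0.19800 m from pivot to centre of mass.
I_cm = mL²/12 = 3.695 × 1.382²/12 = 0.58810 kg·m²; I = I_cm + md² = 0.58810 + 3.695 × 0.19800² = 0.73296 kg·m².
T = 2π√(0.73296/(3.695 × 24.26 × 0.19800)) = 1.277 s.

1.277 s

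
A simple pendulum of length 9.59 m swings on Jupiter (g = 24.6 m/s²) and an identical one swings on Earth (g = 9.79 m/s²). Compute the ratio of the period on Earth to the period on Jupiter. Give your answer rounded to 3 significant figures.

T ∝ 1/√g, so T₂/T₁ = √(g₁/g₂) = √(24.6/9.79) = 1.59.

1.59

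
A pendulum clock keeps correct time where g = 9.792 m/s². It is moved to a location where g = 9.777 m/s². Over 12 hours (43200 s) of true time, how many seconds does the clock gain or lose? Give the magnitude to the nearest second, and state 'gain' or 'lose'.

The clock's period scales as T ∝ 1/√g, so T'/T = √(9.792/9.777) = 1.00077.
In 43200 s of true time the clock registers 43200/1.00077 = 43166.9 s, so it loses 33 s.

lose 33 s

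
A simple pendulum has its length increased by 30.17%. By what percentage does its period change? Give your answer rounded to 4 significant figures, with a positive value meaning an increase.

T ∝ √L, so T'/T = √(1.3017) = 1.1409.
Percentage change in T = (1.1409 − 1) × 100% = 14.09%.

14.09%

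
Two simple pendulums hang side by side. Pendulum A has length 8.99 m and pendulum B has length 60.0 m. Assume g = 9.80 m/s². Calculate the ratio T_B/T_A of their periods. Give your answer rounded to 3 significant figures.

2.58

T ∝ √L, so T_B/T_A = √(L_B/L_A) = √(60.0/8.99) = 2.58.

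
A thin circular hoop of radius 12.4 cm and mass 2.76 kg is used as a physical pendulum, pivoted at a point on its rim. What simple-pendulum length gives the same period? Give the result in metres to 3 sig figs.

0.248 m

The equivalent simple-pendulum length is L_eq = I/(md), where I is about the pivot and d = 0.1240 m.
I_cm = mR² = 0.04244 kg·m², so I = I_cm + md² = 0.04244 + 0.04244 = 0.08488 kg·m².
L_eq = 0.08488/(2.76 × 0.1240) = 0.248 m.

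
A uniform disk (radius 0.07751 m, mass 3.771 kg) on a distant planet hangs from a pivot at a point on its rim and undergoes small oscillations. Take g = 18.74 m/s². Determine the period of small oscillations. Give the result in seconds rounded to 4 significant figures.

0.4949 s

I_cm = ½mr² = 0.011328 kg·m². The pivot is at distance d = 0.07751 m from the centre of mass.
By the parallel-axis theorem, I = I_cm + md² = 0.011328 + 0.022655 = 0.033983 kg·m².
T = 2π√(I/(mgd)) = 2π√(0.033983/(3.771 × 18.74 × 0.07751)) = 0.4949 s.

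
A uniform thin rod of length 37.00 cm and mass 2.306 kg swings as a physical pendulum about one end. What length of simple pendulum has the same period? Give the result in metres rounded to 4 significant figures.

The equivalent simple-pendulum length is L_eq = I/(md), where I is about the pivot and d = 0.18500 m.
I_cm = (1/12)mL² = 0.026308 kg·m², so I = I_cm + md² = 0.026308 + 0.078923 = 0.10523 kg·m².
L_eq = 0.10523/(2.306 × 0.18500) = 0.2467 m.

0.2467 m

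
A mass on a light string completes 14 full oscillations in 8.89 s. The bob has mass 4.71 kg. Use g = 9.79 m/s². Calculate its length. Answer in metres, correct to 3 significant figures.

0.1000 m

T = 8.89/14 = 0.6350 s.
From T = 2π√(L/g), L = gT²/(4π²) = 9.79 × 0.6350²/(4π²) = 0.1000 m.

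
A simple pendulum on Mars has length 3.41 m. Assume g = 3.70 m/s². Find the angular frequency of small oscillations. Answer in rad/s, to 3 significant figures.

ω = √(g/L) = √(3.70/3.41) = 1.04 rad/s.

1.04 rad/s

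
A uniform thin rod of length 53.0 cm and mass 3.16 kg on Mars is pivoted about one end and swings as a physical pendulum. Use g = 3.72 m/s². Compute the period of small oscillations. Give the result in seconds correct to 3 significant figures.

1.94 s

For a physical pendulum T = 2π√(I/(mgd)), with d = 0.2650 m from pivot to centre of mass.
I_cm = mL²/12 = 3.16 × 0.530²/12 = 0.07397 kg·m²; I = I_cm + md² = 0.07397 + 3.16 × 0.2650² = 0.2959 kg·m².
T = 2π√(0.2959/(3.16 × 3.72 × 0.2650)) = 1.94 s.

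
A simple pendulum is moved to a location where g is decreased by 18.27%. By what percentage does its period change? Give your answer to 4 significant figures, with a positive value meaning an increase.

T ∝ 1/√g, so T'/T = 1/√(0.81730) = 1.1061.
Percentage change in T = (1.1061 − 1) × 100% = 10.61%.

10.61%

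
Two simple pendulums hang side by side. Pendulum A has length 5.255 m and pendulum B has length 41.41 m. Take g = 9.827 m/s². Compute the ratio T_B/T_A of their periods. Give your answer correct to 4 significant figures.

2.807

T ∝ √L, so T_B/T_A = √(L_B/L_A) = √(41.41/5.255) = 2.807.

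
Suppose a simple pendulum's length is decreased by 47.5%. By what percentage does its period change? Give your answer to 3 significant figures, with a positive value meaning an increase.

-27.5%

T ∝ √L, so T'/T = √(0.5250) = 0.7246.
Percentage change in T = (0.7246 − 1) × 100% = -27.5%.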